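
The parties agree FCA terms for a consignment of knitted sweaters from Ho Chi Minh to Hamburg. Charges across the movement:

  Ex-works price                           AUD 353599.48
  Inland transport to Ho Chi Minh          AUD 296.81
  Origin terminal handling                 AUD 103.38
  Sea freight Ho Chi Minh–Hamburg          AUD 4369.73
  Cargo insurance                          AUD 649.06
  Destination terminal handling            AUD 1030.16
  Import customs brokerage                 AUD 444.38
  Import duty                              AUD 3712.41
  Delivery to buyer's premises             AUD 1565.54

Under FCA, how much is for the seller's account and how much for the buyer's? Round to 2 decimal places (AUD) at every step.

FCA: the seller delivers export-cleared goods to the carrier; the buyer bears costs from that point.
Seller's account: goods 353599.48 + inland to port 296.81 = 353896.29
Buyer's account: origin terminal 103.38 + freight 4369.73 + insurance 649.06 + destination terminal 1030.16 + brokerage 444.38 + duty 3712.41 + delivery 1565.54 = 11874.66

Seller: AUD 353896.29; buyer: AUD 11874.66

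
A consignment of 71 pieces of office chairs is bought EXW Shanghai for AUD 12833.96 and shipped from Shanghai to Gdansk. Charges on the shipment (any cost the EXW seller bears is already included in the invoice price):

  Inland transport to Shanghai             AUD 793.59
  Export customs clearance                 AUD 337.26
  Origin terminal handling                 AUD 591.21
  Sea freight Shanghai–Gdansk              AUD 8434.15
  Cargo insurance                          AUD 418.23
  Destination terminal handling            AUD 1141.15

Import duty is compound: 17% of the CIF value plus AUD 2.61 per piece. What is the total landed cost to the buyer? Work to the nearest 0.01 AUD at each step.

EXW: the seller makes goods available at their premises; the buyer bears all onward costs.
CIF value = EXW price + inland to port + export clearance + origin terminal + freight + insurance = 12833.96 + 793.59 + 337.26 + 591.21 + 8434.15 + 418.23 = 23408.40
Ad valorem component: 23408.40 × 17% = 3979.43
Specific component: 71 × 2.61 = 185.31
Import duty = 3979.43 + 185.31 = 4164.74
Buyer bears: inland to port 793.59 + export clearance 337.26 + origin terminal 591.21 + freight 8434.15 + insurance 418.23 + destination terminal 1141.15 + duty 4164.74 = 15880.33
Landed cost = invoice 12833.96 + 15880.33 = 28714.29

Total landed cost: AUD 28714.29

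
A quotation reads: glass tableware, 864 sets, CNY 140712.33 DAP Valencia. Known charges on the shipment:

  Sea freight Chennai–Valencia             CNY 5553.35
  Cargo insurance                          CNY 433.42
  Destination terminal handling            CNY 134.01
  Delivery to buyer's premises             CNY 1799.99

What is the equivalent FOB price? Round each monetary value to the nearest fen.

FOB price: CNY 132791.56

From DAP to FOB, the seller no longer bears: freight, insurance, destination terminal, delivery.
FOB price = 140712.33 − 5553.35 − 433.42 − 134.01 − 1799.99 = 132791.56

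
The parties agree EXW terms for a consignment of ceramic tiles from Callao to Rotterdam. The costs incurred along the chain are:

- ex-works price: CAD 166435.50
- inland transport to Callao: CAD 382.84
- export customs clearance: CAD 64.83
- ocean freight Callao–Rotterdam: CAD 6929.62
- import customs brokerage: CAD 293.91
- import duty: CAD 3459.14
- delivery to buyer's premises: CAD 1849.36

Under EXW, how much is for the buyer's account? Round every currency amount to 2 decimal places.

EXW: the seller makes goods available at their premises; the buyer bears all onward costs.
Seller's account: goods 166435.50 = 166435.50
Buyer's account: inland to port 382.84 + export clearance 64.83 + freight 6929.62 + brokerage 293.91 + duty 3459.14 + delivery 1849.36 = 12979.70

Buyer's account: CAD 12979.70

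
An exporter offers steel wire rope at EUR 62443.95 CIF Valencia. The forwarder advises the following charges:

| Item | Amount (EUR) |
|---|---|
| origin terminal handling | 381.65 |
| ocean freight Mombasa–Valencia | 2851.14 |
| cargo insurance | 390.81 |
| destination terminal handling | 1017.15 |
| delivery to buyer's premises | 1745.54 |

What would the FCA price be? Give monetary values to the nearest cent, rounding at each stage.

FCA price: EUR 58820.35

Not relevant to the conversion: delivery, destination terminal — on the buyer under both terms; not part of either seller's price.
From CIF to FCA, the seller no longer bears: origin terminal, freight, insurance.
FCA price = 62443.95 − 381.65 − 2851.14 − 390.81 = 58820.35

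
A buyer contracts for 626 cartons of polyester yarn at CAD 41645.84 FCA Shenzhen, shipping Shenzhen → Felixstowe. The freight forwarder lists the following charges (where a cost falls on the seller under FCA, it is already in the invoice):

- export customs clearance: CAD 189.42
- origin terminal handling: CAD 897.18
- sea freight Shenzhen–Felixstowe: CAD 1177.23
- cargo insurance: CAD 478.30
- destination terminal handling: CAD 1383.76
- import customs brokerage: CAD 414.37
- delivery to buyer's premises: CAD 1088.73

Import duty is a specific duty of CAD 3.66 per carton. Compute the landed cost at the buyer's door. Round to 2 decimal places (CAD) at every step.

FCA: the seller delivers export-cleared goods to the carrier; the buyer bears costs from that point.
Already in the invoice (seller's account under FCA): export clearance — exclude.
CIF value = FCA price + origin terminal + freight + insurance = 41645.84 + 897.18 + 1177.23 + 478.30 = 44198.55
Import duty = 626 × 3.66 = 2291.16
Buyer bears: origin terminal 897.18 + freight 1177.23 + insurance 478.30 + destination terminal 1383.76 + brokerage 414.37 + delivery 1088.73 + duty 2291.16 = 7730.73
Landed cost = invoice 41645.84 + 7730.73 = 49376.57

Total landed cost: CAD 49376.57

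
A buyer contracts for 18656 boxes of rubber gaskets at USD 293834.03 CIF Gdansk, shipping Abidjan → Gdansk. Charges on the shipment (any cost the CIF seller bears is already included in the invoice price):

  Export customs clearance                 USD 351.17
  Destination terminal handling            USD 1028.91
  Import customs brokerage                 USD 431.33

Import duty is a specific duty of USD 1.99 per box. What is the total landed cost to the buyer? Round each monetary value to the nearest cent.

CIF: the seller pays costs through ocean freight and marine insurance to the destination port.
Already in the invoice (seller's account under CIF): export clearance — exclude.
The CIF price already equals the CIF value: 293834.03
Import duty = 18656 × 1.99 = 37125.44
Buyer bears: destination terminal 1028.91 + brokerage 431.33 + duty 37125.44 = 38585.68
Landed cost = invoice 293834.03 + 38585.68 = 332419.71

Total landed cost: USD 332419.71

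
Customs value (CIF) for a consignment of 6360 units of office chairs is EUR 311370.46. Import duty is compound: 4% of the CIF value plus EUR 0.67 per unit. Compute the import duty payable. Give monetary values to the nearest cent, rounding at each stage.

Ad valorem component: 311370.46 × 4% = 12454.82
Specific component: 6360 × 0.67 = 4261.20
Import duty = 12454.82 + 4261.20 = 16716.02

Import duty: EUR 16716.02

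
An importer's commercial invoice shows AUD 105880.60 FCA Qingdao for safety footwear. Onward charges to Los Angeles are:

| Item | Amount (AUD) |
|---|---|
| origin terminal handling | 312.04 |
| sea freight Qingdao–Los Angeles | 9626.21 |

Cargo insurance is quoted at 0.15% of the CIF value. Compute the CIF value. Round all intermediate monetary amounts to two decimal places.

Let C be the CIF value. C = FCA price + pre-shipment costs + freight + 0.15% × C
C − 0.15% × C = 105880.60 + 312.04 + 9626.21
0.9985 × C = 115818.85
C = 115818.85 / 0.9985 = 115992.84
Insurance premium = 0.15% × 115992.84 = 173.99

CIF value: AUD 115992.84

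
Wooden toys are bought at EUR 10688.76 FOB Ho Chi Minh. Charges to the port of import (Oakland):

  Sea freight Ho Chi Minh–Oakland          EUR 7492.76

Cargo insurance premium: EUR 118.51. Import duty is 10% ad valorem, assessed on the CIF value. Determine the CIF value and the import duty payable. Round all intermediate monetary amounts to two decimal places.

CIF = FOB price + freight + insurance
CIF = 10688.76 + 7492.76 + 118.51 = 18300.03
Import duty = 18300.03 × 10% = 1830.00

CIF value: EUR 18300.03; import duty: EUR 1830.00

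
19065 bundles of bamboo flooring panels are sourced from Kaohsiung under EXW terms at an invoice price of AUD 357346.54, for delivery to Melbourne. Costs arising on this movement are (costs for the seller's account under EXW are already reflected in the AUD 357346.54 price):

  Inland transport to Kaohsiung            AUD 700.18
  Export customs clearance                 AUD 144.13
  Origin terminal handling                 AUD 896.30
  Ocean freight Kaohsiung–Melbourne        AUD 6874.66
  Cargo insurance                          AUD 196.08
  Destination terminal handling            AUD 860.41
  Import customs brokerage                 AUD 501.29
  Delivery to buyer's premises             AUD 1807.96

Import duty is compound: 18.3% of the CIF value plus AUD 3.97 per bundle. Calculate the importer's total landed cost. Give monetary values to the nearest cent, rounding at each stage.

Total landed cost: AUD 512022.49

EXW: the seller makes goods available at their premises; the buyer bears all onward costs.
CIF value = EXW price + inland to port + export clearance + origin terminal + freight + insurance = 357346.54 + 700.18 + 144.13 + 896.30 + 6874.66 + 196.08 = 366157.89
Ad valorem component: 366157.89 × 18.3% = 67006.89
Specific component: 19065 × 3.97 = 75688.05
Import duty = 67006.89 + 75688.05 = 142694.94
Buyer bears: inland to port 700.18 + export clearance 144.13 + origin terminal 896.30 + freight 6874.66 + insurance 196.08 + destination terminal 860.41 + brokerage 501.29 + delivery 1807.96 + duty 142694.94 = 154675.95
Landed cost = invoice 357346.54 + 154675.95 = 512022.49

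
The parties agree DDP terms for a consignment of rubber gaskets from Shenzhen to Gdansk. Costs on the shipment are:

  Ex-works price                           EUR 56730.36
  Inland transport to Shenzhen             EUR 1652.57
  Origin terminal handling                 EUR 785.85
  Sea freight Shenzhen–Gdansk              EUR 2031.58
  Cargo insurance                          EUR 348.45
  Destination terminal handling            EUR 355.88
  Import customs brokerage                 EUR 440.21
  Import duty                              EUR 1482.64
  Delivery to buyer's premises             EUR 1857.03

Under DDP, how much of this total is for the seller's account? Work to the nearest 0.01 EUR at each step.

DDP: the seller bears all costs including import duty.
Seller's account: goods 56730.36 + inland to port 1652.57 + origin terminal 785.85 + freight 2031.58 + insurance 348.45 + destination terminal 355.88 + brokerage 440.21 + duty 1482.64 + delivery 1857.03 = 65684.57
Buyer's account: 0.00

Seller's account: EUR 65684.57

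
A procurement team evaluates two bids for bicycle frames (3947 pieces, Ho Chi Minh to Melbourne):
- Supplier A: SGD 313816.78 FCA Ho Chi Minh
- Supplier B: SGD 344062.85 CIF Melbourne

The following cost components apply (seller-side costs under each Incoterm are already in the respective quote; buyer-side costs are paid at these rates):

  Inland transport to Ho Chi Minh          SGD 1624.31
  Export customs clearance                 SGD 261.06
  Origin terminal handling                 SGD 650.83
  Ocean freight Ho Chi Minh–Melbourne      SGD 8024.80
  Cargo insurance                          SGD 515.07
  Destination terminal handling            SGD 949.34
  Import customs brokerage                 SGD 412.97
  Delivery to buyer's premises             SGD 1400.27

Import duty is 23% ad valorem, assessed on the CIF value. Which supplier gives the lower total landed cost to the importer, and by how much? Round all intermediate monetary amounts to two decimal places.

Supplier A (FCA):
CIF value = FCA price + origin terminal + freight + insurance = 313816.78 + 650.83 + 8024.80 + 515.07 = 323007.48
Import duty = 323007.48 × 23% = 74291.72
Buyer bears (A): 650.83 + 8024.80 + 515.07 + 949.34 + 412.97 + 1400.27 = 11953.28
Landed cost (A) = invoice 313816.78 + 11953.28 + duty 74291.72 = 400061.78
Supplier B (CIF):
The CIF price already equals the CIF value: 344062.85
Import duty = 344062.85 × 23% = 79134.46
Buyer bears (B): 949.34 + 412.97 + 1400.27 = 2762.58
Landed cost (B) = invoice 344062.85 + 2762.58 + duty 79134.46 = 425959.89
Difference = |400061.78 − 425959.89| = 25898.11

Supplier A is cheaper by SGD 25898.11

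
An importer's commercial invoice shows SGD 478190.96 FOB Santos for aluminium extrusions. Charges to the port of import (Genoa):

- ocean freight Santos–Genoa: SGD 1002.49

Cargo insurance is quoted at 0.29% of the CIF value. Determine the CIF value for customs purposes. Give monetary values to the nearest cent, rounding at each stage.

Let C be the CIF value. C = FOB price + freight + 0.29% × C
C − 0.29% × C = 478190.96 + 1002.49
0.9971 × C = 479193.45
C = 479193.45 / 0.9971 = 480587.15
Insurance premium = 0.29% × 480587.15 = 1393.70

CIF value: SGD 480587.15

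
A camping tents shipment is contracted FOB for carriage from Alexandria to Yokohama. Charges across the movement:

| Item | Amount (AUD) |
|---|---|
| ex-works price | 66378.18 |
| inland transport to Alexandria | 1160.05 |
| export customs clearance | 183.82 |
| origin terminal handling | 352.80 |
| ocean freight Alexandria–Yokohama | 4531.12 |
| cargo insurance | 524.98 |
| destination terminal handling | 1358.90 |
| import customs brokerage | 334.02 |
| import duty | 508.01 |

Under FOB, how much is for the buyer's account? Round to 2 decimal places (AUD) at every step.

Buyer's account: AUD 7257.03

FOB: the seller bears costs until goods are on board at the origin port; the buyer bears freight, insurance and all costs thereafter.
Seller's account: goods 66378.18 + inland to port 1160.05 + export clearance 183.82 + origin terminal 352.80 = 68074.85
Buyer's account: freight 4531.12 + insurance 524.98 + destination terminal 1358.90 + brokerage 334.02 + duty 508.01 = 7257.03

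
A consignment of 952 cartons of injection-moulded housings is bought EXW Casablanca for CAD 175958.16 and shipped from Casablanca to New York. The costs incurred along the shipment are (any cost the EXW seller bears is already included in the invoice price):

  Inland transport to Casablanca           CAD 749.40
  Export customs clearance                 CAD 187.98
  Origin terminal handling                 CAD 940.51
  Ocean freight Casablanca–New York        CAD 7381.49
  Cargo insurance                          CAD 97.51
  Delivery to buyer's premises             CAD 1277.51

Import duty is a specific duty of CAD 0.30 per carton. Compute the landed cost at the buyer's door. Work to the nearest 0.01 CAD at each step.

Total landed cost: CAD 186878.16

EXW: the seller makes goods available at their premises; the buyer bears all onward costs.
CIF value = EXW price + inland to port + export clearance + origin terminal + freight + insurance = 175958.16 + 749.40 + 187.98 + 940.51 + 7381.49 + 97.51 = 185315.05
Import duty = 952 × 0.30 = 285.60
Buyer bears: inland to port 749.40 + export clearance 187.98 + origin terminal 940.51 + freight 7381.49 + insurance 97.51 + delivery 1277.51 + duty 285.60 = 10920.00
Landed cost = invoice 175958.16 + 10920.00 = 186878.16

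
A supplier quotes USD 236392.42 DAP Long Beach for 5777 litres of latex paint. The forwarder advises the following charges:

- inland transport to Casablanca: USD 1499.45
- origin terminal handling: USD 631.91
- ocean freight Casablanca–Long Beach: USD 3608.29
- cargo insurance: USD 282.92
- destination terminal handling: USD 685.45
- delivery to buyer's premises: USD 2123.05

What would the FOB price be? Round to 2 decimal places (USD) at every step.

FOB price: USD 229692.71

Not relevant to the conversion: inland to port, origin terminal — on the seller under both DAP and FOB; already in the DAP price and stays in the FOB price.
From DAP to FOB, the seller no longer bears: freight, insurance, destination terminal, delivery.
FOB price = 236392.42 − 3608.29 − 282.92 − 685.45 − 2123.05 = 229692.71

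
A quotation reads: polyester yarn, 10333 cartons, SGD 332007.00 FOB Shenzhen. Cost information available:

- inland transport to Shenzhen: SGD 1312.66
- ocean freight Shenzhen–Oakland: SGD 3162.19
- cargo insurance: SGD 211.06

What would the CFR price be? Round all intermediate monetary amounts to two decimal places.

Not relevant to the conversion: inland to port — on the seller under both FOB and CFR; already in the FOB price and stays in the CFR price. insurance — on the buyer under both terms; not part of either seller's price.
From FOB to CFR, the seller additionally bears: freight.
CFR price = 332007.00 + 3162.19 = 335169.19

CFR price: SGD 335169.19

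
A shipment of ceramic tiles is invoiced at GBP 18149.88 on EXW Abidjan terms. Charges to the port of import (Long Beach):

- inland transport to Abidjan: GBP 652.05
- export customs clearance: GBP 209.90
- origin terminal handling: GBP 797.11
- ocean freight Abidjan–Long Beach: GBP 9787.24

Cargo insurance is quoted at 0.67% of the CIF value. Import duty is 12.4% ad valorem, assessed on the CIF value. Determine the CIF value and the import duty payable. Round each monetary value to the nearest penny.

Let C be the CIF value. C = EXW price + pre-shipment costs + freight + 0.67% × C
C − 0.67% × C = 18149.88 + 652.05 + 209.90 + 797.11 + 9787.24
0.9933 × C = 29596.18
C = 29596.18 / 0.9933 = 29795.81
Insurance premium = 0.67% × 29795.81 = 199.63
Import duty = 29795.81 × 12.4% = 3694.68

CIF value: GBP 29795.81; import duty: GBP 3694.68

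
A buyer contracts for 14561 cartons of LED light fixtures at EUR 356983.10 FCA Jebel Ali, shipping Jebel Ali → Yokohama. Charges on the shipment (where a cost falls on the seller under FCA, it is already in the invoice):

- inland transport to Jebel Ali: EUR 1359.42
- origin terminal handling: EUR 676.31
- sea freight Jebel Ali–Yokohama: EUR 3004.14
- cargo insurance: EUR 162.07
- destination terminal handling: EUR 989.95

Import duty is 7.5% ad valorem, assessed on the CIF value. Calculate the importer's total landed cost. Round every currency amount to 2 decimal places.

FCA: the seller delivers export-cleared goods to the carrier; the buyer bears costs from that point.
Already in the invoice (seller's account under FCA): inland to port — exclude.
CIF value = FCA price + origin terminal + freight + insurance = 356983.10 + 676.31 + 3004.14 + 162.07 = 360825.62
Import duty = 360825.62 × 7.5% = 27061.92
Buyer bears: origin terminal 676.31 + freight 3004.14 + insurance 162.07 + destination terminal 989.95 + duty 27061.92 = 31894.39
Landed cost = invoice 356983.10 + 31894.39 = 388877.49

Total landed cost: EUR 388877.49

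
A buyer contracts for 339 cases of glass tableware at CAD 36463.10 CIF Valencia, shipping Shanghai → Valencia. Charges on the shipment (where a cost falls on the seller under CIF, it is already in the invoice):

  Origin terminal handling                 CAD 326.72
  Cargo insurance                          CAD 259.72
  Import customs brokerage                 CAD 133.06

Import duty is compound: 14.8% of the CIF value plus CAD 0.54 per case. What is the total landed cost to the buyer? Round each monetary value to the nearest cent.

Total landed cost: CAD 42175.76

CIF: the seller pays costs through ocean freight and marine insurance to the destination port.
Already in the invoice (seller's account under CIF): origin terminal, insurance — exclude.
The CIF price already equals the CIF value: 36463.10
Ad valorem component: 36463.10 × 14.8% = 5396.54
Specific component: 339 × 0.54 = 183.06
Import duty = 5396.54 + 183.06 = 5579.60
Buyer bears: brokerage 133.06 + duty 5579.60 = 5712.66
Landed cost = invoice 36463.10 + 5712.66 = 42175.76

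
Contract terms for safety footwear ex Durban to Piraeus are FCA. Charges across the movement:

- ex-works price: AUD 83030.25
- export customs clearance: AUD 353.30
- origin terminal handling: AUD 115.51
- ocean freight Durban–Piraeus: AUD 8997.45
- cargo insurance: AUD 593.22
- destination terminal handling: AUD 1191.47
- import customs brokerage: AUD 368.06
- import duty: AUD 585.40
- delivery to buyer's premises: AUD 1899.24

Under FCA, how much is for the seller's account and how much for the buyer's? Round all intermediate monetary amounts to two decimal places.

Seller: AUD 83383.55; buyer: AUD 13750.35

FCA: the seller delivers export-cleared goods to the carrier; the buyer bears costs from that point.
Seller's account: goods 83030.25 + export clearance 353.30 = 83383.55
Buyer's account: origin terminal 115.51 + freight 8997.45 + insurance 593.22 + destination terminal 1191.47 + brokerage 368.06 + duty 585.40 + delivery 1899.24 = 13750.35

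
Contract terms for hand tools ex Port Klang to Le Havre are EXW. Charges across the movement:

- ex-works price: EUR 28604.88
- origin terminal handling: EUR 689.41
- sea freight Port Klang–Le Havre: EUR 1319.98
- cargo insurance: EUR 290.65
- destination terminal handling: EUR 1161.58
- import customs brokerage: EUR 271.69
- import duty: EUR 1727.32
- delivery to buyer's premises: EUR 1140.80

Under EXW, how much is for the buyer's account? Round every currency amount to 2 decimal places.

Buyer's account: EUR 6601.43

EXW: the seller makes goods available at their premises; the buyer bears all onward costs.
Seller's account: goods 28604.88 = 28604.88
Buyer's account: origin terminal 689.41 + freight 1319.98 + insurance 290.65 + destination terminal 1161.58 + brokerage 271.69 + duty 1727.32 + delivery 1140.80 = 6601.43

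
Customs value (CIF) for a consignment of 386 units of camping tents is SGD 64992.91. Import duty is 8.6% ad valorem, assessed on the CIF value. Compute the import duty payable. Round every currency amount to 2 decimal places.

Import duty: SGD 5589.39

Import duty = 64992.91 × 8.6% = 5589.39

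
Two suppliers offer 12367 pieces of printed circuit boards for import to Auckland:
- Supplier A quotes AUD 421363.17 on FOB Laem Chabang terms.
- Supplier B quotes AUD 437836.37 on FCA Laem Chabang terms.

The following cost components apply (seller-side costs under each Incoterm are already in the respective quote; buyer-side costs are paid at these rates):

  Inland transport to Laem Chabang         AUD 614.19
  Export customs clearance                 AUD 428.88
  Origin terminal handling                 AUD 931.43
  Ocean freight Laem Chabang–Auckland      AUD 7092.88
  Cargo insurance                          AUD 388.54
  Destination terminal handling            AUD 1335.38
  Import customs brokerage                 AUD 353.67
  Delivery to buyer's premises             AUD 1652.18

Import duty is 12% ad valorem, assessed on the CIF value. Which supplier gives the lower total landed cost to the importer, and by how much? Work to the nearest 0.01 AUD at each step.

Supplier A is cheaper by AUD 19493.19

Supplier A (FOB):
CIF value = FOB price + freight + insurance = 421363.17 + 7092.88 + 388.54 = 428844.59
Import duty = 428844.59 × 12% = 51461.35
Buyer bears (A): 7092.88 + 388.54 + 1335.38 + 353.67 + 1652.18 = 10822.65
Landed cost (A) = invoice 421363.17 + 10822.65 + duty 51461.35 = 483647.17
Supplier B (FCA):
CIF value = FCA price + origin terminal + freight + insurance = 437836.37 + 931.43 + 7092.88 + 388.54 = 446249.22
Import duty = 446249.22 × 12% = 53549.91
Buyer bears (B): 931.43 + 7092.88 + 388.54 + 1335.38 + 353.67 + 1652.18 = 11754.08
Landed cost (B) = invoice 437836.37 + 11754.08 + duty 53549.91 = 503140.36
Difference = |483647.17 − 503140.36| = 19493.19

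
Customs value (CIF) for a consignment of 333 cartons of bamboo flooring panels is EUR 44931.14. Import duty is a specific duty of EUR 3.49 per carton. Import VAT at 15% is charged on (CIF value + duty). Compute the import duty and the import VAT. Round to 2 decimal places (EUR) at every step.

Import duty: EUR 1162.17; import VAT: EUR 6914.00

Import duty = 333 × 3.49 = 1162.17
VAT base = CIF + duty = 44931.14 + 1162.17 = 46093.31
Import VAT = 46093.31 × 15% = 6914.00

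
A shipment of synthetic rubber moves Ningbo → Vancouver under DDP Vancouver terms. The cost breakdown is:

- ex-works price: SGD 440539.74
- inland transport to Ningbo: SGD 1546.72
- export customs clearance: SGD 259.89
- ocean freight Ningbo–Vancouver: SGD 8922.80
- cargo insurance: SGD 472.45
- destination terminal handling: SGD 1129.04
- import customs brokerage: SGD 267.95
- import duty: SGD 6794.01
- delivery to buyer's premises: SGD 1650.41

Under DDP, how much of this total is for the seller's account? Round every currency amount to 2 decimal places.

Seller's account: SGD 461583.01

DDP: the seller bears all costs including import duty.
Seller's account: goods 440539.74 + inland to port 1546.72 + export clearance 259.89 + freight 8922.80 + insurance 472.45 + destination terminal 1129.04 + brokerage 267.95 + duty 6794.01 + delivery 1650.41 = 461583.01
Buyer's account: 0.00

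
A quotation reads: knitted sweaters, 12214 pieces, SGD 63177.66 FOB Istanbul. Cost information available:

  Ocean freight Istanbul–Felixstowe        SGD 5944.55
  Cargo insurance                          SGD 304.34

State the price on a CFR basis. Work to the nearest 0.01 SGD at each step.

CFR price: SGD 69122.21

Not relevant to the conversion: insurance — on the buyer under both terms; not part of either seller's price.
From FOB to CFR, the seller additionally bears: freight.
CFR price = 63177.66 + 5944.55 = 69122.21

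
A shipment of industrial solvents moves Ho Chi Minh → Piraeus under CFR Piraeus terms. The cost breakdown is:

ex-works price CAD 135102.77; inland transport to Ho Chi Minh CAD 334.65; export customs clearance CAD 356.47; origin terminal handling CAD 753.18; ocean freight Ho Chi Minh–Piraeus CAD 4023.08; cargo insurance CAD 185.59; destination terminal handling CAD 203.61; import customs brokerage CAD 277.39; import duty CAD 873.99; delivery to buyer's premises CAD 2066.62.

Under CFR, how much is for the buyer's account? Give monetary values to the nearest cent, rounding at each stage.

Buyer's account: CAD 3607.20

CFR: the seller pays costs through ocean freight to the destination port, but not insurance.
Seller's account: goods 135102.77 + inland to port 334.65 + export clearance 356.47 + origin terminal 753.18 + freight 4023.08 = 140570.15
Buyer's account: insurance 185.59 + destination terminal 203.61 + brokerage 277.39 + duty 873.99 + delivery 2066.62 = 3607.20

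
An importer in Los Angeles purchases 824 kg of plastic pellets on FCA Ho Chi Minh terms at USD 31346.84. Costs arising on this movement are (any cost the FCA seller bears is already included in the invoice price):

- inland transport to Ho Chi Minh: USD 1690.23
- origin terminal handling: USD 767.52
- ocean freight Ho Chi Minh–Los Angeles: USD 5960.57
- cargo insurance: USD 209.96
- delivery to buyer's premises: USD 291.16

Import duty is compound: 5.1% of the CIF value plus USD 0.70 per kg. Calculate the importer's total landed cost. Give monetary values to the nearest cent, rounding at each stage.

Total landed cost: USD 41105.38

FCA: the seller delivers export-cleared goods to the carrier; the buyer bears costs from that point.
Already in the invoice (seller's account under FCA): inland to port — exclude.
CIF value = FCA price + origin terminal + freight + insurance = 31346.84 + 767.52 + 5960.57 + 209.96 = 38284.89
Ad valorem component: 38284.89 × 5.1% = 1952.53
Specific component: 824 × 0.70 = 576.80
Import duty = 1952.53 + 576.80 = 2529.33
Buyer bears: origin terminal 767.52 + freight 5960.57 + insurance 209.96 + delivery 291.16 + duty 2529.33 = 9758.54
Landed cost = invoice 31346.84 + 9758.54 = 41105.38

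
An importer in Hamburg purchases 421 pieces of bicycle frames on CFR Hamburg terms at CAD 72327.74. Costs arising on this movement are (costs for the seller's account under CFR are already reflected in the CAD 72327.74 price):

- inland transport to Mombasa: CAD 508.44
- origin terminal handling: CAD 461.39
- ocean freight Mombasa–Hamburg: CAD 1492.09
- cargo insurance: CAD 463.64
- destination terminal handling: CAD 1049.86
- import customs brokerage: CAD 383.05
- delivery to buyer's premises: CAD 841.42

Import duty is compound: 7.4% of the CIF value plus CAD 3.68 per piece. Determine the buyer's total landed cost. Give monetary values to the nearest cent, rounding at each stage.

Total landed cost: CAD 82001.55

CFR: the seller pays costs through ocean freight to the destination port, but not insurance.
Already in the invoice (seller's account under CFR): inland to port, origin terminal, freight — exclude.
CIF value = CFR price + insurance = 72327.74 + 463.64 = 72791.38
Ad valorem component: 72791.38 × 7.4% = 5386.56
Specific component: 421 × 3.68 = 1549.28
Import duty = 5386.56 + 1549.28 = 6935.84
Buyer bears: insurance 463.64 + destination terminal 1049.86 + brokerage 383.05 + delivery 841.42 + duty 6935.84 = 9673.81
Landed cost = invoice 72327.74 + 9673.81 = 82001.55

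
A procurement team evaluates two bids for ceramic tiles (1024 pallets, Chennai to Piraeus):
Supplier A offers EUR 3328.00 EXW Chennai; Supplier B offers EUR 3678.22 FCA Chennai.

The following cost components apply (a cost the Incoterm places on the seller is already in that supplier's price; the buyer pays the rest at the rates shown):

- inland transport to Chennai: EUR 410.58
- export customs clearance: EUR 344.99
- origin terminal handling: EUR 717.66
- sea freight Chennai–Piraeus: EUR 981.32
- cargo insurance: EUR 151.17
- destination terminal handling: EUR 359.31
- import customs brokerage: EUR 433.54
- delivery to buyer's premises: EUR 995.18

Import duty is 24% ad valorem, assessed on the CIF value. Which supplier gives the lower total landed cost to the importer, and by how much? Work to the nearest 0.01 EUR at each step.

Supplier A (EXW):
CIF value = EXW price + inland to port + export clearance + origin terminal + freight + insurance = 3328.00 + 410.58 + 344.99 + 717.66 + 981.32 + 151.17 = 5933.72
Import duty = 5933.72 × 24% = 1424.09
Buyer bears (A): 410.58 + 344.99 + 717.66 + 981.32 + 151.17 + 359.31 + 433.54 + 995.18 = 4393.75
Landed cost (A) = invoice 3328.00 + 4393.75 + duty 1424.09 = 9145.84
Supplier B (FCA):
CIF value = FCA price + origin terminal + freight + insurance = 3678.22 + 717.66 + 981.32 + 151.17 = 5528.37
Import duty = 5528.37 × 24% = 1326.81
Buyer bears (B): 717.66 + 981.32 + 151.17 + 359.31 + 433.54 + 995.18 = 3638.18
Landed cost (B) = invoice 3678.22 + 3638.18 + duty 1326.81 = 8643.21
Difference = |9145.84 − 8643.21| = 502.63

Supplier B is cheaper by EUR 502.63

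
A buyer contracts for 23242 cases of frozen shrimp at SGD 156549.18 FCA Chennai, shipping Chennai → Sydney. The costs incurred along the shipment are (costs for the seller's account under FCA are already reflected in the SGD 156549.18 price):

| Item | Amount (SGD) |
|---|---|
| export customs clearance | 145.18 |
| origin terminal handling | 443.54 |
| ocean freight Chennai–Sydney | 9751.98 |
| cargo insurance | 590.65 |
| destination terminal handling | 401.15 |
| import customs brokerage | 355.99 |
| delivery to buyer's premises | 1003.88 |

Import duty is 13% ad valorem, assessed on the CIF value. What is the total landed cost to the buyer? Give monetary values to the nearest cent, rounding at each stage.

FCA: the seller delivers export-cleared goods to the carrier; the buyer bears costs from that point.
Already in the invoice (seller's account under FCA): export clearance — exclude.
CIF value = FCA price + origin terminal + freight + insurance = 156549.18 + 443.54 + 9751.98 + 590.65 = 167335.35
Import duty = 167335.35 × 13% = 21753.60
Buyer bears: origin terminal 443.54 + freight 9751.98 + insurance 590.65 + destination terminal 401.15 + brokerage 355.99 + delivery 1003.88 + duty 21753.60 = 34300.79
Landed cost = invoice 156549.18 + 34300.79 = 190849.97

Total landed cost: SGD 190849.97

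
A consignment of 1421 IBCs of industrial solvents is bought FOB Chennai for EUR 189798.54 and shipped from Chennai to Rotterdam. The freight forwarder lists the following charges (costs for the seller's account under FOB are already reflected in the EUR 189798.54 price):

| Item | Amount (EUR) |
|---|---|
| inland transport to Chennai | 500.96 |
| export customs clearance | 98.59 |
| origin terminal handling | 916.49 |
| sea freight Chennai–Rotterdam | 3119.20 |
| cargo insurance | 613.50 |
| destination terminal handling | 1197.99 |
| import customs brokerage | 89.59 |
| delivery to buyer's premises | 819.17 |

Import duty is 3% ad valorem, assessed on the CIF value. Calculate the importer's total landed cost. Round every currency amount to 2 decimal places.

FOB: the seller bears costs until goods are on board at the origin port; the buyer bears freight, insurance and all costs thereafter.
Already in the invoice (seller's account under FOB): inland to port, export clearance, origin terminal — exclude.
CIF value = FOB price + freight + insurance = 189798.54 + 3119.20 + 613.50 = 193531.24
Import duty = 193531.24 × 3% = 5805.94
Buyer bears: freight 3119.20 + insurance 613.50 + destination terminal 1197.99 + brokerage 89.59 + delivery 819.17 + duty 5805.94 = 11645.39
Landed cost = invoice 189798.54 + 11645.39 = 201443.93

Total landed cost: EUR 201443.93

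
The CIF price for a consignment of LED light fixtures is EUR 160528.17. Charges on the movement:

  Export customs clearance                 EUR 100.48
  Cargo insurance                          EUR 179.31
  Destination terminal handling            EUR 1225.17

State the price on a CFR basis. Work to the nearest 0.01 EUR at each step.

Not relevant to the conversion: export clearance — on the seller under both CIF and CFR; already in the CIF price and stays in the CFR price. destination terminal — on the buyer under both terms; not part of either seller's price.
From CIF to CFR, the seller no longer bears: insurance.
CFR price = 160528.17 − 179.31 = 160348.86

CFR price: EUR 160348.86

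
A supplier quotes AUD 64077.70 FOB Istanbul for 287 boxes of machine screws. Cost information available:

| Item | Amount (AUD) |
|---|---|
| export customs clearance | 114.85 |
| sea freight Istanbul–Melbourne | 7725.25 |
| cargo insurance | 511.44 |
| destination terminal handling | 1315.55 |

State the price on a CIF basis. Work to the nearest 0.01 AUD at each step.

CIF price: AUD 72314.39

Not relevant to the conversion: export clearance — on the seller under both FOB and CIF; already in the FOB price and stays in the CIF price. destination terminal — on the buyer under both terms; not part of either seller's price.
From FOB to CIF, the seller additionally bears: freight, insurance.
CIF price = 64077.70 + 7725.25 + 511.44 = 72314.39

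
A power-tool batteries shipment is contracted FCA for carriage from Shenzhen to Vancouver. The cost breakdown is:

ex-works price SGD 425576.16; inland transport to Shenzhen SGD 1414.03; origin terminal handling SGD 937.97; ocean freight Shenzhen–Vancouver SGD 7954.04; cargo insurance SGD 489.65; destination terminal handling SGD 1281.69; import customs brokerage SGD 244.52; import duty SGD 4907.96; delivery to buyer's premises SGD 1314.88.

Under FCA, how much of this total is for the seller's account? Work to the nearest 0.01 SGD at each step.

Seller's account: SGD 426990.19

FCA: the seller delivers export-cleared goods to the carrier; the buyer bears costs from that point.
Seller's account: goods 425576.16 + inland to port 1414.03 = 426990.19
Buyer's account: origin terminal 937.97 + freight 7954.04 + insurance 489.65 + destination terminal 1281.69 + brokerage 244.52 + duty 4907.96 + delivery 1314.88 = 17130.71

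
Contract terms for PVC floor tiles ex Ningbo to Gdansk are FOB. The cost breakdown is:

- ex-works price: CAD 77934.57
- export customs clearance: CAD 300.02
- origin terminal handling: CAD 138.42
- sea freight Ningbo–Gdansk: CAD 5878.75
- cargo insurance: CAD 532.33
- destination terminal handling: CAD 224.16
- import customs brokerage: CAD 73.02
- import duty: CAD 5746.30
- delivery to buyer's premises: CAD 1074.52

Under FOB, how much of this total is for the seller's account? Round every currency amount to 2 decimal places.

Seller's account: CAD 78373.01

FOB: the seller bears costs until goods are on board at the origin port; the buyer bears freight, insurance and all costs thereafter.
Seller's account: goods 77934.57 + export clearance 300.02 + origin terminal 138.42 = 78373.01
Buyer's account: freight 5878.75 + insurance 532.33 + destination terminal 224.16 + brokerage 73.02 + duty 5746.30 + delivery 1074.52 = 13529.08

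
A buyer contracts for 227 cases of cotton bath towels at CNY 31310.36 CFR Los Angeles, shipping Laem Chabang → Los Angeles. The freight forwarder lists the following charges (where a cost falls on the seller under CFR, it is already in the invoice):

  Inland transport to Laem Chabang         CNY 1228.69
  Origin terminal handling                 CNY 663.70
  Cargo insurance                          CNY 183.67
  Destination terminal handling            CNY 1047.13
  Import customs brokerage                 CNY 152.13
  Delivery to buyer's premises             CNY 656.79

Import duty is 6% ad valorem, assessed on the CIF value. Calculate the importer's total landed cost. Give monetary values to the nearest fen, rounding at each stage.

CFR: the seller pays costs through ocean freight to the destination port, but not insurance.
Already in the invoice (seller's account under CFR): inland to port, origin terminal — exclude.
CIF value = CFR price + insurance = 31310.36 + 183.67 = 31494.03
Import duty = 31494.03 × 6% = 1889.64
Buyer bears: insurance 183.67 + destination terminal 1047.13 + brokerage 152.13 + delivery 656.79 + duty 1889.64 = 3929.36
Landed cost = invoice 31310.36 + 3929.36 = 35239.72

Total landed cost: CNY 35239.72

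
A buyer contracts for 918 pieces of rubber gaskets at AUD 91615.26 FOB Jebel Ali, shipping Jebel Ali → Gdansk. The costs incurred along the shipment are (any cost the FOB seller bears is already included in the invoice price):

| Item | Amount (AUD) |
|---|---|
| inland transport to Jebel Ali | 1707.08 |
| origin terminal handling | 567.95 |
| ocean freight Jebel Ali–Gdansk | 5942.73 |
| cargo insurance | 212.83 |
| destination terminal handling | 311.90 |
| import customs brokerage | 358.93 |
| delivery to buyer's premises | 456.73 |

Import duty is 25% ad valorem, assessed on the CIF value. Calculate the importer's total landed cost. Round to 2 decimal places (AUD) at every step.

Total landed cost: AUD 123341.09

FOB: the seller bears costs until goods are on board at the origin port; the buyer bears freight, insurance and all costs thereafter.
Already in the invoice (seller's account under FOB): inland to port, origin terminal — exclude.
CIF value = FOB price + freight + insurance = 91615.26 + 5942.73 + 212.83 = 97770.82
Import duty = 97770.82 × 25% = 24442.71
Buyer bears: freight 5942.73 + insurance 212.83 + destination terminal 311.90 + brokerage 358.93 + delivery 456.73 + duty 24442.71 = 31725.83
Landed cost = invoice 91615.26 + 31725.83 = 123341.09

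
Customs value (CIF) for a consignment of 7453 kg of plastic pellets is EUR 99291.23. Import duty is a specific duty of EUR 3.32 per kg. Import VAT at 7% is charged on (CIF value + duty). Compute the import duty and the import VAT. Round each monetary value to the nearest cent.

Import duty = 7453 × 3.32 = 24743.96
VAT base = CIF + duty = 99291.23 + 24743.96 = 124035.19
Import VAT = 124035.19 × 7% = 8682.46

Import duty: EUR 24743.96; import VAT: EUR 8682.46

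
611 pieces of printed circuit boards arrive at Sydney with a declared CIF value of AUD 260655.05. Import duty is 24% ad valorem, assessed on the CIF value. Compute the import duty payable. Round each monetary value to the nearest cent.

Import duty: AUD 62557.21

Import duty = 260655.05 × 24% = 62557.21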